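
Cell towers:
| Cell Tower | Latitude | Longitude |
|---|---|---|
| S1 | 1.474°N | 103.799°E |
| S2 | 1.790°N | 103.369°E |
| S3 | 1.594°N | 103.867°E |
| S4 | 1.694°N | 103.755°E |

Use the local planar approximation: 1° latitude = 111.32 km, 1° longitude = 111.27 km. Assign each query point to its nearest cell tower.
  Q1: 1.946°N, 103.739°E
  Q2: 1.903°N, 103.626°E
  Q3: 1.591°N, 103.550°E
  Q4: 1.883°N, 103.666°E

Q1→S4; Q2→S4; Q3→S4; Q4→S4

Q1 at 1.946°N, 103.739°E:
  S1: 52.965 km
  S2: 44.683 km
  S3: 41.693 km
  S4: 28.109 km
  → nearest: S4 (28.109 km)
Q2 at 1.903°N, 103.626°E:
  S1: 51.490 km
  S2: 31.241 km
  S3: 43.616 km
  S4: 27.337 km
  → nearest: S4 (27.337 km)
Q3 at 1.591°N, 103.550°E:
  S1: 30.615 km
  S2: 29.939 km
  S3: 35.274 km
  S4: 25.530 km
  → nearest: S4 (25.530 km)
Q4 at 1.883°N, 103.666°E:
  S1: 47.875 km
  S2: 34.631 km
  S3: 39.182 km
  S4: 23.254 km
  → nearest: S4 (23.254 km)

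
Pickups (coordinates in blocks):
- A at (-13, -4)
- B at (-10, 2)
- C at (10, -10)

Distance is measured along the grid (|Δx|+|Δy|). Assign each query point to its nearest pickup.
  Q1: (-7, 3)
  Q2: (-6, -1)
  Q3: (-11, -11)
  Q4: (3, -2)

Q1→B; Q2→B; Q3→A; Q4→C

Q1 at (-7, 3):
  A: 13 blocks
  B: 4 blocks
  C: 30 blocks
  → nearest: B (4 blocks)
Q2 at (-6, -1):
  A: 10 blocks
  B: 7 blocks
  C: 25 blocks
  → nearest: B (7 blocks)
Q3 at (-11, -11):
  A: 9 blocks
  B: 14 blocks
  C: 22 blocks
  → nearest: A (9 blocks)
Q4 at (3, -2):
  A: 18 blocks
  B: 17 blocks
  C: 15 blocks
  → nearest: C (15 blocks)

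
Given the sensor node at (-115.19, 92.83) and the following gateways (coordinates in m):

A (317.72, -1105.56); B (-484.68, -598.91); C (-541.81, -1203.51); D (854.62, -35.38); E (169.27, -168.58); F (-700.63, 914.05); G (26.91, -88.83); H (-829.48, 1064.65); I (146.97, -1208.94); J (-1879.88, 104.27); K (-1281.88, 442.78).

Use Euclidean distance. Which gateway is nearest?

G

Distances from (-115.19, 92.83):
A: 1274.19 m
B: 784.24 m
C: 1364.74 m
D: 978.25 m
E: 386.33 m
F: 1008.53 m
G: 230.64 m
H: 1206.09 m
I: 1327.91 m
J: 1764.73 m
K: 1218.04 m
Minimum: G at 230.64 m.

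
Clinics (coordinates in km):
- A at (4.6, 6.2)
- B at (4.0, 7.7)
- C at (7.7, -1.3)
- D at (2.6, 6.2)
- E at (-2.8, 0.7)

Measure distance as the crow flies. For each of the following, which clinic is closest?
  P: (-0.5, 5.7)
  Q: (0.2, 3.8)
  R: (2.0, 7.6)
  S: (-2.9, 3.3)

P→D; Q→D; R→D; S→E

P at (-0.5, 5.7):
  A: √((5.1)² + (0.5)²) = √(26.010 + 0.250) = 5.1 km
  B: √((4.5)² + (2.0)²) = √(20.250 + 4.000) = 4.9 km
  C: √((8.2)² + (-7.0)²) = √(67.240 + 49.000) = 10.8 km
  D: √((3.1)² + (0.5)²) = √(9.610 + 0.250) = 3.1 km
  E: √((-2.3)² + (-5.0)²) = √(5.290 + 25.000) = 5.5 km
  → nearest: D (3.1 km)
Q at (0.2, 3.8):
  A: √((4.4)² + (2.4)²) = √(19.360 + 5.760) = 5.0 km
  B: √((3.8)² + (3.9)²) = √(14.440 + 15.210) = 5.4 km
  C: √((7.5)² + (-5.1)²) = √(56.250 + 26.010) = 9.1 km
  D: √((2.4)² + (2.4)²) = √(5.760 + 5.760) = 3.4 km
  E: √((-3.0)² + (-3.1)²) = √(9.000 + 9.610) = 4.3 km
  → nearest: D (3.4 km)
R at (2.0, 7.6):
  A: √((2.6)² + (-1.4)²) = √(6.760 + 1.960) = 3.0 km
  B: √((2.0)² + (0.1)²) = √(4.000 + 0.010) = 2.0 km
  C: √((5.7)² + (-8.9)²) = √(32.490 + 79.210) = 10.6 km
  D: √((0.6)² + (-1.4)²) = √(0.360 + 1.960) = 1.5 km
  E: √((-4.8)² + (-6.9)²) = √(23.040 + 47.610) = 8.4 km
  → nearest: D (1.5 km)
S at (-2.9, 3.3):
  A: √((7.5)² + (2.9)²) = √(56.250 + 8.410) = 8.0 km
  B: √((6.9)² + (4.4)²) = √(47.610 + 19.360) = 8.2 km
  C: √((10.6)² + (-4.6)²) = √(112.360 + 21.160) = 11.6 km
  D: √((5.5)² + (2.9)²) = √(30.250 + 8.410) = 6.2 km
  E: √((0.1)² + (-2.6)²) = √(0.010 + 6.760) = 2.6 km
  → nearest: E (2.6 km)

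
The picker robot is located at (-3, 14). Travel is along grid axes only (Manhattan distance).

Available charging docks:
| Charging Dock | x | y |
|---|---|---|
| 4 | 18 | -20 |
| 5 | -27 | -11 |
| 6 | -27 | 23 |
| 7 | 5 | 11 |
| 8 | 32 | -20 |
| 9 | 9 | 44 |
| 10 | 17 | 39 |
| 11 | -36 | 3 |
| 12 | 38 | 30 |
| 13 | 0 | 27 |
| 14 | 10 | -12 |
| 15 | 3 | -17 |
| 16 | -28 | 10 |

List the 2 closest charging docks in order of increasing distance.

7, 13

Distances from (-3, 14):
4: 55
5: 49
6: 33
7: 11
8: 69
9: 42
10: 45
11: 44
12: 57
13: 16
14: 39
15: 37
16: 29
Sorted: 7 (11) < 13 (16) < 16 (29) < 6 (33) < …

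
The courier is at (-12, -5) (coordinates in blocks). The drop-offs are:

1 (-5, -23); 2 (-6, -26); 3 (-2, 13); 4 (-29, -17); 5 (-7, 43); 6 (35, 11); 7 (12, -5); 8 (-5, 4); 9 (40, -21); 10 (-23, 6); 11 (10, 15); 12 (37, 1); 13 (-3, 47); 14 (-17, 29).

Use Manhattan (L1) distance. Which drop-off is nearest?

8

Distances from (-12, -5):
1: 25 blocks
2: 27 blocks
3: 28 blocks
4: 29 blocks
5: 53 blocks
6: 63 blocks
7: 24 blocks
8: 16 blocks
9: 68 blocks
10: 22 blocks
11: 42 blocks
12: 55 blocks
13: 61 blocks
14: 39 blocks
Minimum: 8 at 16 blocks.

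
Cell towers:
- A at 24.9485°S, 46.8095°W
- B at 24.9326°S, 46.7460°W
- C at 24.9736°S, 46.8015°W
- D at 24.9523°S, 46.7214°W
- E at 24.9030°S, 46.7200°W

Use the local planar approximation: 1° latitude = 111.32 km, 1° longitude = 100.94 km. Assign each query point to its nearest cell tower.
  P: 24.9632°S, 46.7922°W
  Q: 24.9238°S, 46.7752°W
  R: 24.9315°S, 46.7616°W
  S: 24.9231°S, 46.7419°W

P→C; Q→B; R→B; S→B

P at 24.9632°S, 46.7922°W:
  A: √((0.0147·111.32)² + (-0.0173·100.94)²) = √(2.677818 + 3.049431) = 2.3932 km
  B: √((0.0306·111.32)² + (0.0462·100.94)²) = √(11.603506 + 21.747561) = 5.7750 km
  C: √((-0.0104·111.32)² + (-0.0093·100.94)²) = √(1.340334 + 0.881237) = 1.4905 km
  D: √((0.0109·111.32)² + (0.0708·100.94)²) = √(1.472310 + 51.073205) = 7.2488 km
  E: √((0.0602·111.32)² + (0.0722·100.94)²) = √(44.909620 + 53.113020) = 9.9006 km
  → nearest: C (1.4905 km)
Q at 24.9238°S, 46.7752°W:
  A: √((-0.0247·111.32)² + (-0.0343·100.94)²) = √(7.560322 + 11.987120) = 4.4212 km
  B: √((-0.0088·111.32)² + (0.0292·100.94)²) = √(0.959648 + 8.687450) = 3.1060 km
  C: √((-0.0498·111.32)² + (-0.0263·100.94)²) = √(30.733009 + 7.047549) = 6.1466 km
  D: √((-0.0285·111.32)² + (0.0538·100.94)²) = √(10.065518 + 29.491112) = 6.2894 km
  E: √((0.0208·111.32)² + (0.0552·100.94)²) = √(5.361336 + 31.045936) = 6.0338 km
  → nearest: B (3.1060 km)
R at 24.9315°S, 46.7616°W:
  A: √((-0.0170·111.32)² + (-0.0479·100.94)²) = √(3.581329 + 23.377476) = 5.1922 km
  B: √((-0.0011·111.32)² + (0.0156·100.94)²) = √(0.014994 + 2.479567) = 1.5794 km
  C: √((-0.0421·111.32)² + (-0.0399·100.94)²) = √(21.963957 + 16.220805) = 6.1794 km
  D: √((-0.0208·111.32)² + (0.0402·100.94)²) = √(5.361336 + 16.465643) = 4.6719 km
  E: √((0.0285·111.32)² + (0.0416·100.94)²) = √(10.065518 + 17.632474) = 5.2629 km
  → nearest: B (1.5794 km)
S at 24.9231°S, 46.7419°W:
  A: √((-0.0254·111.32)² + (-0.0676·100.94)²) = √(7.994915 + 46.560753) = 7.3862 km
  B: √((-0.0095·111.32)² + (-0.0041·100.94)²) = √(1.118391 + 0.171275) = 1.1356 km
  C: √((-0.0505·111.32)² + (-0.0596·100.94)²) = √(31.603061 + 36.192545) = 8.2338 km
  D: √((-0.0292·111.32)² + (0.0205·100.94)²) = √(10.566036 + 4.281878) = 3.8533 km
  E: √((0.0201·111.32)² + (0.0219·100.94)²) = √(5.006549 + 4.886690) = 3.1454 km
  → nearest: B (1.1356 km)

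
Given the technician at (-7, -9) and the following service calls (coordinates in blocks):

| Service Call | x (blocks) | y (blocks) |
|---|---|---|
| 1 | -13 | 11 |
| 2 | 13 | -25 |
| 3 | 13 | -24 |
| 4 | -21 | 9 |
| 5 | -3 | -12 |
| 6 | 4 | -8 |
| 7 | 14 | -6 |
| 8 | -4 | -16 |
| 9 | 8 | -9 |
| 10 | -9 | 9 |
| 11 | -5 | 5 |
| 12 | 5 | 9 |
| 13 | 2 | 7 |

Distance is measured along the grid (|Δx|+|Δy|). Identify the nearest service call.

Distances from (-7, -9):
1: 26 blocks
2: 36 blocks
3: 35 blocks
4: 32 blocks
5: 7 blocks
6: 12 blocks
7: 24 blocks
8: 10 blocks
9: 15 blocks
10: 20 blocks
11: 16 blocks
12: 30 blocks
13: 25 blocks
Minimum: 5 at 7 blocks.

5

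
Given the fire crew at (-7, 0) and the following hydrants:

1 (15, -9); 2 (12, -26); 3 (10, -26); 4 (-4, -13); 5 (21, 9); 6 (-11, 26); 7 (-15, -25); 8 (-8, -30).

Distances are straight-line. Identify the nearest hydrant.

Distances from (-7, 0):
1: 23.8
2: 32.2
3: 31.1
4: 13.3
5: 29.4
6: 26.3
7: 26.2
8: 30.0
Minimum: 4 at 13.3.

4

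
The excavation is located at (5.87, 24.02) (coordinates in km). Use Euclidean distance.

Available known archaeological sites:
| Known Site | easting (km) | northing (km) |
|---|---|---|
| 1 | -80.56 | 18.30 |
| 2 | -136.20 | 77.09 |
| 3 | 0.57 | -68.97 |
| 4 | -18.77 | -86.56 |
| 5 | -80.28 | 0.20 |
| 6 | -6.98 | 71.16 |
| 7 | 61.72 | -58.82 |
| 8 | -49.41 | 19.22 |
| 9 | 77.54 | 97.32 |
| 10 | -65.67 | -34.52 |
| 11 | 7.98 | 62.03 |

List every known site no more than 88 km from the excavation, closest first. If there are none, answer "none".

Distances from (5.87, 24.02):
1: √((-86.43)² + (-5.72)²) = √(7470.1449 + 32.7184) = 86.62 km
2: √((-142.07)² + (53.07)²) = √(20183.8849 + 2816.4249) = 151.66 km
3: √((-5.30)² + (-92.99)²) = √(28.0900 + 8647.1401) = 93.14 km
4: √((-24.64)² + (-110.58)²) = √(607.1296 + 12227.9364) = 113.29 km
5: √((-86.15)² + (-23.82)²) = √(7421.8225 + 567.3924) = 89.38 km
6: √((-12.85)² + (47.14)²) = √(165.1225 + 2222.1796) = 48.86 km
7: √((55.85)² + (-82.84)²) = √(3119.2225 + 6862.4656) = 99.91 km
8: √((-55.28)² + (-4.80)²) = √(3055.8784 + 23.0400) = 55.49 km
9: √((71.67)² + (73.30)²) = √(5136.5889 + 5372.8900) = 102.52 km
10: √((-71.54)² + (-58.54)²) = √(5117.9716 + 3426.9316) = 92.44 km
11: √((2.11)² + (38.01)²) = √(4.4521 + 1444.7601) = 38.07 km
Threshold 88 km: 11 (38.07 km), 6 (48.86 km), 8 (55.49 km), 1 (86.62 km) are within range.

11, 6, 8, 1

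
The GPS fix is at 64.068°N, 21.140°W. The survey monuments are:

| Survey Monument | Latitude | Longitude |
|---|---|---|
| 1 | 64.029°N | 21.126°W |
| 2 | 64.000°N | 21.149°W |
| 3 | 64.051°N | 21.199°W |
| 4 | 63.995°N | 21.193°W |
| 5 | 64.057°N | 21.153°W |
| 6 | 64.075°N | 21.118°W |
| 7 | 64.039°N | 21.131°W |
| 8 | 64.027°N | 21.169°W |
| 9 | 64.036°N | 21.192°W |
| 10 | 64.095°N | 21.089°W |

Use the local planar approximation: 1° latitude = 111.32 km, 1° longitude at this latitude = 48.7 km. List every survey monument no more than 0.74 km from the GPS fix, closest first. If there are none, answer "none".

Distances from 64.068°N, 21.140°W:
1: √((-0.039·111.32)² + (0.014·48.7)²) = √(18.84845 + 0.46485) = 4.395 km
2: √((-0.068·111.32)² + (-0.009·48.7)²) = √(57.30127 + 0.19211) = 7.582 km
3: √((-0.017·111.32)² + (-0.059·48.7)²) = √(3.58133 + 8.25585) = 3.441 km
4: √((-0.073·111.32)² + (-0.053·48.7)²) = √(66.03773 + 6.66208) = 8.526 km
5: √((-0.011·111.32)² + (-0.013·48.7)²) = √(1.49945 + 0.40082) = 1.379 km
6: √((0.007·111.32)² + (0.022·48.7)²) = √(0.60721 + 1.14790) = 1.325 km
7: √((-0.029·111.32)² + (0.009·48.7)²) = √(10.42179 + 0.19211) = 3.258 km
8: √((-0.041·111.32)² + (-0.029·48.7)²) = √(20.83119 + 1.99459) = 4.778 km
9: √((-0.032·111.32)² + (-0.052·48.7)²) = √(12.68955 + 6.41305) = 4.371 km
10: √((0.027·111.32)² + (0.051·48.7)²) = √(9.03387 + 6.16877) = 3.899 km
Threshold 0.74 km: none within range.

none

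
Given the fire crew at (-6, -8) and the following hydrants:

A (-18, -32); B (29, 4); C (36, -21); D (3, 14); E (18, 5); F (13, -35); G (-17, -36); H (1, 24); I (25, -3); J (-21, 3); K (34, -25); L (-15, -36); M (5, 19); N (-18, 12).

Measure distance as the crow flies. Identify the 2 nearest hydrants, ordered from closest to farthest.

J, N

Distances from (-6, -8):
A: 26.8
B: 37.0
C: 44.0
D: 23.8
E: 27.3
F: 33.0
G: 30.1
H: 32.8
I: 31.4
J: 18.6
K: 43.5
L: 29.4
M: 29.2
N: 23.3
Sorted: J (18.6) < N (23.3) < D (23.8) < A (26.8) < …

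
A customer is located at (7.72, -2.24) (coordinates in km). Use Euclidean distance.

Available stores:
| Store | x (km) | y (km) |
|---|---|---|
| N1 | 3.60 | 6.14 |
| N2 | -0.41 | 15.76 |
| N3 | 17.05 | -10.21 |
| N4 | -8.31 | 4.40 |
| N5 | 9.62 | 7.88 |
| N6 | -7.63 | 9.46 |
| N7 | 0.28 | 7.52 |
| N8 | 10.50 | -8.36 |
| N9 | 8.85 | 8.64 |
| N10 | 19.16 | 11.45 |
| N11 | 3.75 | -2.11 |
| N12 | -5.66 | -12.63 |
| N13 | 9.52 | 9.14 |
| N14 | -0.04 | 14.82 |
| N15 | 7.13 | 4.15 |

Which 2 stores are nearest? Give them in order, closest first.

N11, N15

Distances from (7.72, -2.24):
N1: √((-4.12)² + (8.38)²) = √(16.97440 + 70.22440) = 9.338 km
N2: √((-8.13)² + (18.00)²) = √(66.09690 + 324.00000) = 19.751 km
N3: √((9.33)² + (-7.97)²) = √(87.04890 + 63.52090) = 12.271 km
N4: √((-16.03)² + (6.64)²) = √(256.96090 + 44.08960) = 17.351 km
N5: √((1.90)² + (10.12)²) = √(3.61000 + 102.41440) = 10.297 km
N6: √((-15.35)² + (11.70)²) = √(235.62250 + 136.89000) = 19.301 km
N7: √((-7.44)² + (9.76)²) = √(55.35360 + 95.25760) = 12.272 km
N8: √((2.78)² + (-6.12)²) = √(7.72840 + 37.45440) = 6.722 km
N9: √((1.13)² + (10.88)²) = √(1.27690 + 118.37440) = 10.939 km
N10: √((11.44)² + (13.69)²) = √(130.87360 + 187.41610) = 17.841 km
N11: √((-3.97)² + (0.13)²) = √(15.76090 + 0.01690) = 3.972 km
N12: √((-13.38)² + (-10.39)²) = √(179.02440 + 107.95210) = 16.940 km
N13: √((1.80)² + (11.38)²) = √(3.24000 + 129.50440) = 11.521 km
N14: √((-7.76)² + (17.06)²) = √(60.21760 + 291.04360) = 18.742 km
N15: √((-0.59)² + (6.39)²) = √(0.34810 + 40.83210) = 6.417 km
Sorted: N11 (3.972 km) < N15 (6.417 km) < N8 (6.722 km) < N1 (9.338 km) < …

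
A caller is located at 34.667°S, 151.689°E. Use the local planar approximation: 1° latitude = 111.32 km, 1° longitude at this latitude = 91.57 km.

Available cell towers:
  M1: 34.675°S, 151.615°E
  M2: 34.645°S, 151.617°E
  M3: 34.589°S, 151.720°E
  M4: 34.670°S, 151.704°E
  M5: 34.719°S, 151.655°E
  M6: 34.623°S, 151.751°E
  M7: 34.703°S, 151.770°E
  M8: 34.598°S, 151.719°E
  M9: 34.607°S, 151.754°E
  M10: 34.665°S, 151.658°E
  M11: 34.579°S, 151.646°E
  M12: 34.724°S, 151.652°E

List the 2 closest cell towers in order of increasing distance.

M4, M10

Distances from 34.667°S, 151.689°E:
M1: 6.834 km
M2: 7.033 km
M3: 9.135 km
M4: 1.414 km
M5: 6.573 km
M6: 7.498 km
M7: 8.431 km
M8: 8.158 km
M9: 8.946 km
M10: 2.847 km
M11: 10.558 km
M12: 7.193 km
Sorted: M4 (1.414 km) < M10 (2.847 km) < M5 (6.573 km) < M1 (6.834 km) < …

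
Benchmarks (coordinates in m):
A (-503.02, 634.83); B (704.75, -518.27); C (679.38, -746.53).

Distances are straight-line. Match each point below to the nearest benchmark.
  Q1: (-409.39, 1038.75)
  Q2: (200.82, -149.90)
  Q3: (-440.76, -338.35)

Q1→A; Q2→B; Q3→A

Q1 at (-409.39, 1038.75):
  A: √((-93.63)² + (-403.92)²) = √(8766.5769 + 163151.3664) = 414.63 m
  B: √((1114.14)² + (-1557.02)²) = √(1241307.9396 + 2424311.2804) = 1914.58 m
  C: √((1088.77)² + (-1785.28)²) = √(1185420.1129 + 3187224.6784) = 2091.09 m
  → nearest: A (414.63 m)
Q2 at (200.82, -149.90):
  A: √((-703.84)² + (784.73)²) = √(495390.7456 + 615801.1729) = 1054.13 m
  B: √((503.93)² + (-368.37)²) = √(253945.4449 + 135696.4569) = 624.21 m
  C: √((478.56)² + (-596.63)²) = √(229019.6736 + 355967.3569) = 764.84 m
  → nearest: B (624.21 m)
Q3 at (-440.76, -338.35):
  A: √((-62.26)² + (973.18)²) = √(3876.3076 + 947079.3124) = 975.17 m
  B: √((1145.51)² + (-179.92)²) = √(1312193.1601 + 32371.2064) = 1159.55 m
  C: √((1120.14)² + (-408.18)²) = √(1254713.6196 + 166610.9124) = 1192.19 m
  → nearest: A (975.17 m)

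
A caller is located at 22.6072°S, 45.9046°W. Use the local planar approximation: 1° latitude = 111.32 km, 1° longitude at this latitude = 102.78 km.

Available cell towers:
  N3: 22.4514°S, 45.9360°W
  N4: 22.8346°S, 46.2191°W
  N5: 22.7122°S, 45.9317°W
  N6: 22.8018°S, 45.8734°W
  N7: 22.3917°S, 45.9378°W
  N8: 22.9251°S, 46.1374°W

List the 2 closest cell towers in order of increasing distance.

Distances from 22.6072°S, 45.9046°W:
N3: √((0.1558·111.32)² + (-0.0314·102.78)²) = √(300.802403 + 10.415414) = 17.6414 km
N4: √((-0.2274·111.32)² + (-0.3145·102.78)²) = √(640.807102 + 1044.861017) = 41.0569 km
N5: √((-0.1050·111.32)² + (-0.0271·102.78)²) = √(136.623370 + 7.758108) = 12.0159 km
N6: √((-0.1946·111.32)² + (0.0312·102.78)²) = √(469.280023 + 10.283156) = 21.8989 km
N7: √((0.2155·111.32)² + (-0.0332·102.78)²) = √(575.494191 + 11.643764) = 24.2309 km
N8: √((-0.3179·111.32)² + (-0.2328·102.78)²) = √(1252.354992 + 572.510134) = 42.7184 km
Sorted: N5 (12.0159 km) < N3 (17.6414 km) < N6 (21.8989 km) < N7 (24.2309 km) < …

N5, N3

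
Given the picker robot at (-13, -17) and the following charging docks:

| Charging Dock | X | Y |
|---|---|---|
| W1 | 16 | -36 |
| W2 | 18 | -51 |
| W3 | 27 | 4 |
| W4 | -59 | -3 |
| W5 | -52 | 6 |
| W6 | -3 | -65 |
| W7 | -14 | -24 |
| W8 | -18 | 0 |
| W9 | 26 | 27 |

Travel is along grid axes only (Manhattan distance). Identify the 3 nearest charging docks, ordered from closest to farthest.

W7, W8, W1

Distances from (-13, -17):
W1: 48
W2: 65
W3: 61
W4: 60
W5: 62
W6: 58
W7: 8
W8: 22
W9: 83
Sorted: W7 (8) < W8 (22) < W1 (48) < W6 (58) < W4 (60) < …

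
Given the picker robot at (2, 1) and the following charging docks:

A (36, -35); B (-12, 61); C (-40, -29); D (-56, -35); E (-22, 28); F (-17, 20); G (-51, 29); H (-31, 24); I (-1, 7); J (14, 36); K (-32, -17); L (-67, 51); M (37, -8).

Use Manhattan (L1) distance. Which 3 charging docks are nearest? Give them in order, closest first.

Distances from (2, 1):
A: |34| + |-36| = 34 + 36 = 70
B: |-14| + |60| = 14 + 60 = 74
C: |-42| + |-30| = 42 + 30 = 72
D: |-58| + |-36| = 58 + 36 = 94
E: |-24| + |27| = 24 + 27 = 51
F: |-19| + |19| = 19 + 19 = 38
G: |-53| + |28| = 53 + 28 = 81
H: |-33| + |23| = 33 + 23 = 56
I: |-3| + |6| = 3 + 6 = 9
J: |12| + |35| = 12 + 35 = 47
K: |-34| + |-18| = 34 + 18 = 52
L: |-69| + |50| = 69 + 50 = 119
M: |35| + |-9| = 35 + 9 = 44
Sorted: I (9) < F (38) < M (44) < J (47) < E (51) < …

I, F, M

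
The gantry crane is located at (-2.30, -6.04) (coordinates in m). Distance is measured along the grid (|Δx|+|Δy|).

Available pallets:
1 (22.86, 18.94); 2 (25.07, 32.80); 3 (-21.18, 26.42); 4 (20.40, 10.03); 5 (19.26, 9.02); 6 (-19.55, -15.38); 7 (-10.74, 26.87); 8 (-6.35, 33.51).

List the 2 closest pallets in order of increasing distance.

Distances from (-2.30, -6.04):
1: |25.16| + |24.98| = 25.16 + 24.98 = 50.14 m
2: |27.37| + |38.84| = 27.37 + 38.84 = 66.21 m
3: |-18.88| + |32.46| = 18.88 + 32.46 = 51.34 m
4: |22.70| + |16.07| = 22.70 + 16.07 = 38.77 m
5: |21.56| + |15.06| = 21.56 + 15.06 = 36.62 m
6: |-17.25| + |-9.34| = 17.25 + 9.34 = 26.59 m
7: |-8.44| + |32.91| = 8.44 + 32.91 = 41.35 m
8: |-4.05| + |39.55| = 4.05 + 39.55 = 43.60 m
Sorted: 6 (26.59 m) < 5 (36.62 m) < 4 (38.77 m) < 7 (41.35 m) < …

6, 5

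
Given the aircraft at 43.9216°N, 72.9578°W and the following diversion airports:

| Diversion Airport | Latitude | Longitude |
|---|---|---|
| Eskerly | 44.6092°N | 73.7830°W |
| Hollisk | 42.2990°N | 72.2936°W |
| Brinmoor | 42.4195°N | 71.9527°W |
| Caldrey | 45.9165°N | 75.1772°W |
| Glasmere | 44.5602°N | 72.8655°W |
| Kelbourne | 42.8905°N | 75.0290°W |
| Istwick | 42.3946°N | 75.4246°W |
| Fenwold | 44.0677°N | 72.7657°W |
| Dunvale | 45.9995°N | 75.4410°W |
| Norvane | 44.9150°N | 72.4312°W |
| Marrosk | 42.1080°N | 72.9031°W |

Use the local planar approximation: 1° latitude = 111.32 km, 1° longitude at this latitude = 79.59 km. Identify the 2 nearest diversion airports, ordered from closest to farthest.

Distances from 43.9216°N, 72.9578°W:
Eskerly: 100.8587 km
Hollisk: 188.2046 km
Brinmoor: 185.3639 km
Caldrey: 283.7578 km
Glasmere: 71.4675 km
Kelbourne: 200.8716 km
Istwick: 259.6952 km
Fenwold: 22.3220 km
Dunvale: 304.2464 km
Norvane: 118.2613 km
Marrosk: 201.9369 km
Sorted: Fenwold (22.3220 km) < Glasmere (71.4675 km) < Eskerly (100.8587 km) < Norvane (118.2613 km) < …

Fenwold, Glasmere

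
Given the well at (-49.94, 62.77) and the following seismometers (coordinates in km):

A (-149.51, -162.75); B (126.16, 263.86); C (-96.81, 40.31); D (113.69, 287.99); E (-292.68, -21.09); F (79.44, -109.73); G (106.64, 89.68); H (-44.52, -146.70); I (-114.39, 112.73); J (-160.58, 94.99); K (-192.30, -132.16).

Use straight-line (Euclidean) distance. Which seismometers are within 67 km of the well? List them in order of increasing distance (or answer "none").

C

Distances from (-49.94, 62.77):
A: √((-99.57)² + (-225.52)²) = √(9914.1849 + 50859.2704) = 246.52 km
B: √((176.10)² + (201.09)²) = √(31011.2100 + 40437.1881) = 267.30 km
C: √((-46.87)² + (-22.46)²) = √(2196.7969 + 504.4516) = 51.97 km
D: √((163.63)² + (225.22)²) = √(26774.7769 + 50724.0484) = 278.39 km
E: √((-242.74)² + (-83.86)²) = √(58922.7076 + 7032.4996) = 256.82 km
F: √((129.38)² + (-172.50)²) = √(16739.1844 + 29756.2500) = 215.63 km
G: √((156.58)² + (26.91)²) = √(24517.2964 + 724.1481) = 158.88 km
H: √((5.42)² + (-209.47)²) = √(29.3764 + 43877.6809) = 209.54 km
I: √((-64.45)² + (49.96)²) = √(4153.8025 + 2496.0016) = 81.55 km
J: √((-110.64)² + (32.22)²) = √(12241.2096 + 1038.1284) = 115.24 km
K: √((-142.36)² + (-194.93)²) = √(20266.3696 + 37997.7049) = 241.38 km
Threshold 67 km: C (51.97 km) is within range.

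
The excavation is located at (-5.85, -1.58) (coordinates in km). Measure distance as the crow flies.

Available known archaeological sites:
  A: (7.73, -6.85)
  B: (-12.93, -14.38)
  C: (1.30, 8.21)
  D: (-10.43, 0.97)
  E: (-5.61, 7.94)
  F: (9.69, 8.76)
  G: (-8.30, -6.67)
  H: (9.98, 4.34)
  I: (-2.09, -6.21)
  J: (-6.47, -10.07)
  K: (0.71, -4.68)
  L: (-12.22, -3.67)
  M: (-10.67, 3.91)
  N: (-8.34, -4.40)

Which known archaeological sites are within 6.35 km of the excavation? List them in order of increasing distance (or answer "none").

N, D, G, I

Distances from (-5.85, -1.58):
A: 14.57 km
B: 14.63 km
C: 12.12 km
D: 5.24 km
E: 9.52 km
F: 18.67 km
G: 5.65 km
H: 16.90 km
I: 5.96 km
J: 8.51 km
K: 7.26 km
L: 6.70 km
M: 7.31 km
N: 3.76 km
Threshold 6.35 km: N (3.76 km), D (5.24 km), G (5.65 km), I (5.96 km) are within range.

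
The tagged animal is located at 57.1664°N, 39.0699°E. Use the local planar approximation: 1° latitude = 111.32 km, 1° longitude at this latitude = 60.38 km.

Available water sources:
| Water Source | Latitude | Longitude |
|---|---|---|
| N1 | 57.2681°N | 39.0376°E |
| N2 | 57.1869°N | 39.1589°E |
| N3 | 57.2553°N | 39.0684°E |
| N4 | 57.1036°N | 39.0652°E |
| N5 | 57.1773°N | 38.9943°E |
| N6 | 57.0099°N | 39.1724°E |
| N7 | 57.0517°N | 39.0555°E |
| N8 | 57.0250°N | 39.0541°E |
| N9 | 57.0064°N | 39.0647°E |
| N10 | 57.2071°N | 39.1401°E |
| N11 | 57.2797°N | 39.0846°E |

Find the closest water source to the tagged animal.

N5

Distances from 57.1664°N, 39.0699°E:
N1: √((0.1017·111.32)² + (-0.0323·60.38)²) = √(128.170566 + 3.803569) = 11.4880 km
N2: √((0.0205·111.32)² + (0.0890·60.38)²) = √(5.207798 + 28.877941) = 5.8383 km
N3: √((0.0889·111.32)² + (-0.0015·60.38)²) = √(97.937704 + 0.008203) = 9.8968 km
N4: √((-0.0628·111.32)² + (-0.0047·60.38)²) = √(48.872627 + 0.080534) = 6.9967 km
N5: √((0.0109·111.32)² + (-0.0756·60.38)²) = √(1.472310 + 20.836742) = 4.7232 km
N6: √((-0.1565·111.32)² + (0.1025·60.38)²) = √(303.511450 + 38.303102) = 18.4882 km
N7: √((-0.1147·111.32)² + (-0.0144·60.38)²) = √(163.032141 + 0.755982) = 12.7980 km
N8: √((-0.1414·111.32)² + (-0.0158·60.38)²) = √(247.767999 + 0.910124) = 15.7695 km
N9: √((-0.1600·111.32)² + (-0.0052·60.38)²) = √(317.238845 + 0.098581) = 17.8140 km
N10: √((0.0407·111.32)² + (0.0702·60.38)²) = √(20.527460 + 17.966374) = 6.2043 km
N11: √((0.1133·111.32)² + (0.0147·60.38)²) = √(159.076569 + 0.787809) = 12.6437 km
Minimum: N5 at 4.7232 km.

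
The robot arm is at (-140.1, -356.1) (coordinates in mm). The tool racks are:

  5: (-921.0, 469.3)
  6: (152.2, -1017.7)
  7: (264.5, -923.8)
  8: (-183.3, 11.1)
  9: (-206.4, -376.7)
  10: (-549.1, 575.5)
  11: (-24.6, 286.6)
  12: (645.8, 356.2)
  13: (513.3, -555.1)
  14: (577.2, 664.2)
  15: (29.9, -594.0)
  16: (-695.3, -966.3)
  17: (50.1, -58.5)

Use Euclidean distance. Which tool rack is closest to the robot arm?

9

Distances from (-140.1, -356.1):
5: √((-780.9)² + (825.4)²) = √(609804.810 + 681285.160) = 1136.3 mm
6: √((292.3)² + (-661.6)²) = √(85439.290 + 437714.560) = 723.3 mm
7: √((404.6)² + (-567.7)²) = √(163701.160 + 322283.290) = 697.1 mm
8: √((-43.2)² + (367.2)²) = √(1866.240 + 134835.840) = 369.7 mm
9: √((-66.3)² + (-20.6)²) = √(4395.690 + 424.360) = 69.4 mm
10: √((-409.0)² + (931.6)²) = √(167281.000 + 867878.560) = 1017.4 mm
11: √((115.5)² + (642.7)²) = √(13340.250 + 413063.290) = 653.0 mm
12: √((785.9)² + (712.3)²) = √(617638.810 + 507371.290) = 1060.7 mm
13: √((653.4)² + (-199.0)²) = √(426931.560 + 39601.000) = 683.0 mm
14: √((717.3)² + (1020.3)²) = √(514519.290 + 1041012.090) = 1247.2 mm
15: √((170.0)² + (-237.9)²) = √(28900.000 + 56596.410) = 292.4 mm
16: √((-555.2)² + (-610.2)²) = √(308247.040 + 372344.040) = 825.0 mm
17: √((190.2)² + (297.6)²) = √(36176.040 + 88565.760) = 353.2 mm
Minimum: 9 at 69.4 mm.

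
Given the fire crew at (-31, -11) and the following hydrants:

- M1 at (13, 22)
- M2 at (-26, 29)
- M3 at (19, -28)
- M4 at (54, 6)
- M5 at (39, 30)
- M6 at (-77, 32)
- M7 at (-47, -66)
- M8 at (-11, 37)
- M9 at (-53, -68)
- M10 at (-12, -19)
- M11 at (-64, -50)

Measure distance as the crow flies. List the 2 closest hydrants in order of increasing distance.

Distances from (-31, -11):
M1: √((44)² + (33)²) = √(1936.000 + 1089.000) = 55.0
M2: √((5)² + (40)²) = √(25.000 + 1600.000) = 40.3
M3: √((50)² + (-17)²) = √(2500.000 + 289.000) = 52.8
M4: √((85)² + (17)²) = √(7225.000 + 289.000) = 86.7
M5: √((70)² + (41)²) = √(4900.000 + 1681.000) = 81.1
M6: √((-46)² + (43)²) = √(2116.000 + 1849.000) = 63.0
M7: √((-16)² + (-55)²) = √(256.000 + 3025.000) = 57.3
M8: √((20)² + (48)²) = √(400.000 + 2304.000) = 52.0
M9: √((-22)² + (-57)²) = √(484.000 + 3249.000) = 61.1
M10: √((19)² + (-8)²) = √(361.000 + 64.000) = 20.6
M11: √((-33)² + (-39)²) = √(1089.000 + 1521.000) = 51.1
Sorted: M10 (20.6) < M2 (40.3) < M11 (51.1) < M8 (52.0) < …

M10, M2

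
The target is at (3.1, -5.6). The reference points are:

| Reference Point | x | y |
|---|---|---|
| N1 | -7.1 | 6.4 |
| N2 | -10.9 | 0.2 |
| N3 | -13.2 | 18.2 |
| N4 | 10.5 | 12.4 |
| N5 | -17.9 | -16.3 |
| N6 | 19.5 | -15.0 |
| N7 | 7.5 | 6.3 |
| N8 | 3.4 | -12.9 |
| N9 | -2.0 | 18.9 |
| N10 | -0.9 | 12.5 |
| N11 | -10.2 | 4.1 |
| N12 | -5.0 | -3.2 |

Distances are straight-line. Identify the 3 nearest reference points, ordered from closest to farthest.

N8, N12, N7

Distances from (3.1, -5.6):
N1: √((-10.2)² + (12.0)²) = √(104.040 + 144.000) = 15.7
N2: √((-14.0)² + (5.8)²) = √(196.000 + 33.640) = 15.2
N3: √((-16.3)² + (23.8)²) = √(265.690 + 566.440) = 28.8
N4: √((7.4)² + (18.0)²) = √(54.760 + 324.000) = 19.5
N5: √((-21.0)² + (-10.7)²) = √(441.000 + 114.490) = 23.6
N6: √((16.4)² + (-9.4)²) = √(268.960 + 88.360) = 18.9
N7: √((4.4)² + (11.9)²) = √(19.360 + 141.610) = 12.7
N8: √((0.3)² + (-7.3)²) = √(0.090 + 53.290) = 7.3
N9: √((-5.1)² + (24.5)²) = √(26.010 + 600.250) = 25.0
N10: √((-4.0)² + (18.1)²) = √(16.000 + 327.610) = 18.5
N11: √((-13.3)² + (9.7)²) = √(176.890 + 94.090) = 16.5
N12: √((-8.1)² + (2.4)²) = √(65.610 + 5.760) = 8.4
Sorted: N8 (7.3) < N12 (8.4) < N7 (12.7) < N2 (15.2) < N1 (15.7) < …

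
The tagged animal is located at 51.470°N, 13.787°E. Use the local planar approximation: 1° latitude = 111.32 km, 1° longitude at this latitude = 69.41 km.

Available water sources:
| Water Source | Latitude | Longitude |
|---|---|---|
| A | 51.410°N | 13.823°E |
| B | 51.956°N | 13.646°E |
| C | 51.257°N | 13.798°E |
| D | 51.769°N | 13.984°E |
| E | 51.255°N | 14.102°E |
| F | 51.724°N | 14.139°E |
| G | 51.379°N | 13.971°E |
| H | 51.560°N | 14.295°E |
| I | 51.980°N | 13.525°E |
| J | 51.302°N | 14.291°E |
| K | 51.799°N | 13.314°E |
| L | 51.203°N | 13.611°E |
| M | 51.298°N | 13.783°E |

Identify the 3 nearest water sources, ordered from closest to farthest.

Distances from 51.470°N, 13.787°E:
A: √((-0.060·111.32)² + (0.036·69.41)²) = √(44.61171 + 6.24380) = 7.131 km
B: √((0.486·111.32)² + (-0.141·69.41)²) = √(2926.97447 + 95.78165) = 54.980 km
C: √((-0.213·111.32)² + (0.011·69.41)²) = √(562.21911 + 0.58295) = 23.723 km
D: √((0.299·111.32)² + (0.197·69.41)²) = √(1107.86992 + 186.97199) = 35.984 km
E: √((-0.215·111.32)² + (0.315·69.41)²) = √(572.82678 + 478.04106) = 32.417 km
F: √((0.254·111.32)² + (0.352·69.41)²) = √(799.49146 + 596.93826) = 37.369 km
G: √((-0.091·111.32)² + (0.184·69.41)²) = √(102.61933 + 163.10968) = 16.301 km
H: √((0.090·111.32)² + (0.508·69.41)²) = √(100.37635 + 1243.28735) = 36.656 km
I: √((0.510·111.32)² + (-0.262·69.41)²) = √(3223.19624 + 330.70950) = 59.615 km
J: √((-0.168·111.32)² + (0.504·69.41)²) = √(349.75583 + 1223.78510) = 39.668 km
K: √((0.329·111.32)² + (-0.473·69.41)²) = √(1341.33789 + 1077.86996) = 49.185 km
L: √((-0.267·111.32)² + (-0.176·69.41)²) = √(883.42344 + 149.23457) = 32.135 km
M: √((-0.172·111.32)² + (-0.004·69.41)²) = √(366.60914 + 0.07708) = 19.149 km
Sorted: A (7.131 km) < G (16.301 km) < M (19.149 km) < C (23.723 km) < L (32.135 km) < …

A, G, M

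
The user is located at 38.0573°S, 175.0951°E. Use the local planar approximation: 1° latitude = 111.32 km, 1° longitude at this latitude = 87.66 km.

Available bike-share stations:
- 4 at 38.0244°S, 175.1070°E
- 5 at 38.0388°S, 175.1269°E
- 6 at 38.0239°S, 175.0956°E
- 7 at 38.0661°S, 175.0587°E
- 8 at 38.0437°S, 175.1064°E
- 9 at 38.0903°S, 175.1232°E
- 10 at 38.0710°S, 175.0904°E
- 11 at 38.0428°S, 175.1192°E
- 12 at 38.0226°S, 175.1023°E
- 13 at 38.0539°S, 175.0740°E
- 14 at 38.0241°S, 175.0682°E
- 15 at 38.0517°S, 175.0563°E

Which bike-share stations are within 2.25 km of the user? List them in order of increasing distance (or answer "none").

Distances from 38.0573°S, 175.0951°E:
4: √((0.0329·111.32)² + (0.0119·87.66)²) = √(13.413379 + 1.088170) = 3.8081 km
5: √((0.0185·111.32)² + (0.0318·87.66)²) = √(4.241211 + 7.770647) = 3.4658 km
6: √((0.0334·111.32)² + (0.0005·87.66)²) = √(13.824178 + 0.001921) = 3.7183 km
7: √((-0.0088·111.32)² + (-0.0364·87.66)²) = √(0.959648 + 10.181358) = 3.3378 km
8: √((0.0136·111.32)² + (0.0113·87.66)²) = √(2.292051 + 0.981205) = 1.8092 km
9: √((-0.0330·111.32)² + (0.0281·87.66)²) = √(13.495043 + 6.067581) = 4.4230 km
10: √((-0.0137·111.32)² + (-0.0047·87.66)²) = √(2.325881 + 0.169746) = 1.5798 km
11: √((0.0145·111.32)² + (0.0241·87.66)²) = √(2.605448 + 4.463104) = 2.6587 km
12: √((0.0347·111.32)² + (0.0072·87.66)²) = √(14.921255 + 0.398353) = 3.9140 km
13: √((0.0034·111.32)² + (-0.0211·87.66)²) = √(0.143253 + 3.421116) = 1.8880 km
14: √((0.0332·111.32)² + (-0.0269·87.66)²) = √(13.659115 + 5.560419) = 4.3840 km
15: √((0.0056·111.32)² + (-0.0388·87.66)²) = √(0.388618 + 11.568216) = 3.4579 km
Threshold 2.25 km: 10 (1.5798 km), 8 (1.8092 km), 13 (1.8880 km) are within range.

10, 8, 13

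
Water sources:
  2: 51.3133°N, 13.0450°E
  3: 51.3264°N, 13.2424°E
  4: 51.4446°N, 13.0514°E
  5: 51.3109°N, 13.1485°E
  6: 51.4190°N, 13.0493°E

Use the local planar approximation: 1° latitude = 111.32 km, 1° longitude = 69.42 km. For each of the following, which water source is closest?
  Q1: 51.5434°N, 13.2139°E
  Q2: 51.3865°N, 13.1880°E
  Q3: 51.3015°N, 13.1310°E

Q1→4; Q2→3; Q3→5

Q1 at 51.5434°N, 13.2139°E:
  2: √((-0.2301·111.32)² + (-0.1689·69.42)²) = √(656.114495 + 137.476516) = 28.1707 km
  3: √((-0.2170·111.32)² + (0.0285·69.42)²) = √(583.533593 + 3.914344) = 24.2373 km
  4: √((-0.0988·111.32)² + (-0.1625·69.42)²) = √(120.965155 + 127.255321) = 15.7550 km
  5: √((-0.2325·111.32)² + (-0.0654·69.42)²) = √(669.872748 + 20.612217) = 26.2771 km
  6: √((-0.1244·111.32)² + (-0.1646·69.42)²) = √(191.772865 + 130.565634) = 17.9538 km
  → nearest: 4 (15.7550 km)
Q2 at 51.3865°N, 13.1880°E:
  2: √((-0.0732·111.32)² + (-0.1430·69.42)²) = √(66.400073 + 98.546520) = 12.8432 km
  3: √((-0.0601·111.32)² + (0.0544·69.42)²) = √(44.760542 + 14.261559) = 7.6826 km
  4: √((0.0581·111.32)² + (-0.1366·69.42)²) = √(41.831040 + 89.922965) = 11.4784 km
  5: √((-0.0756·111.32)² + (-0.0395·69.42)²) = √(70.825555 + 7.519058) = 8.8512 km
  6: √((0.0325·111.32)² + (-0.1387·69.42)²) = √(13.089200 + 92.709052) = 10.2858 km
  → nearest: 3 (7.6826 km)
Q3 at 51.3015°N, 13.1310°E:
  2: √((0.0118·111.32)² + (-0.0860·69.42)²) = √(1.725482 + 35.642333) = 6.1129 km
  3: √((0.0249·111.32)² + (0.1114·69.42)²) = √(7.683252 + 59.805290) = 8.2151 km
  4: √((0.1431·111.32)² + (-0.0796·69.42)²) = √(253.761459 + 30.534819) = 16.8611 km
  5: √((0.0094·111.32)² + (0.0175·69.42)²) = √(1.094970 + 1.475861) = 1.6034 km
  6: √((0.1175·111.32)² + (-0.0817·69.42)²) = √(171.089016 + 32.167205) = 14.2568 km
  → nearest: 5 (1.6034 km)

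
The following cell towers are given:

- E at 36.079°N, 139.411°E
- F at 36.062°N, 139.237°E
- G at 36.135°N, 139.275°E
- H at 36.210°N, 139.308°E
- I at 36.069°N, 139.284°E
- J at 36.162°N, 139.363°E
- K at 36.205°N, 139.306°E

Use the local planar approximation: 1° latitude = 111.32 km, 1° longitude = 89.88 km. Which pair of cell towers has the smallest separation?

H and K

Pairwise distances:
E–F: 15.753 km
E–G: 13.722 km
E–H: 17.273 km
E–I: 11.469 km
E–J: 10.197 km
E–K: 16.906 km
F–G: 8.815 km
F–H: 17.668 km
F–I: 4.296 km
F–J: 15.880 km
F–K: 17.084 km
G–H: 8.860 km
G–I: 7.392 km
G–J: 8.461 km
G–K: 8.276 km
H–I: 15.844 km
H–J: 7.279 km
H–K: 0.585 km
I–J: 12.554 km
I–K: 15.268 km
J–K: 7.011 km
Closest pair: H–K at 0.585 km.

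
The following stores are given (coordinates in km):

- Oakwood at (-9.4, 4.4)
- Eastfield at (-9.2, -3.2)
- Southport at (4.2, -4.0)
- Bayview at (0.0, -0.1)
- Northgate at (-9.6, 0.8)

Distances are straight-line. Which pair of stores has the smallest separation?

Pairwise distances:
Oakwood–Northgate: 3.6 km
Eastfield–Northgate: 4.0 km
Southport–Bayview: 5.7 km
Oakwood–Eastfield: 7.6 km
Bayview–Northgate: 9.6 km
Eastfield–Bayview: 9.7 km
Oakwood–Bayview: 10.4 km
Eastfield–Southport: 13.4 km
Southport–Northgate: 14.6 km
Oakwood–Southport: 16.0 km
Closest pair: Oakwood–Northgate at 3.6 km.

Oakwood and Northgate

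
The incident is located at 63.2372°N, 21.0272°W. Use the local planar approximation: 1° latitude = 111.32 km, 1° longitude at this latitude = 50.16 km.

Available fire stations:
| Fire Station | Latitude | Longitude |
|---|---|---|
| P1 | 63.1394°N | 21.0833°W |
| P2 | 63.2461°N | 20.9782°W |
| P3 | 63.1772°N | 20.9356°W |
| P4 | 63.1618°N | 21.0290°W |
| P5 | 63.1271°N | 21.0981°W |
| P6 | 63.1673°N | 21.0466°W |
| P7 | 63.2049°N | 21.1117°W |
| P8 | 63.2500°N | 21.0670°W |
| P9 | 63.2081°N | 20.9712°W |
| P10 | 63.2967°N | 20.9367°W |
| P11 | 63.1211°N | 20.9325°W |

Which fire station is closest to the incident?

Distances from 63.2372°N, 21.0272°W:
P1: 11.2449 km
P2: 2.6500 km
P3: 8.1069 km
P4: 8.3940 km
P5: 12.7619 km
P6: 7.8419 km
P7: 5.5582 km
P8: 2.4527 km
P9: 4.2877 km
P10: 8.0298 km
P11: 13.7695 km
Minimum: P8 at 2.4527 km.

P8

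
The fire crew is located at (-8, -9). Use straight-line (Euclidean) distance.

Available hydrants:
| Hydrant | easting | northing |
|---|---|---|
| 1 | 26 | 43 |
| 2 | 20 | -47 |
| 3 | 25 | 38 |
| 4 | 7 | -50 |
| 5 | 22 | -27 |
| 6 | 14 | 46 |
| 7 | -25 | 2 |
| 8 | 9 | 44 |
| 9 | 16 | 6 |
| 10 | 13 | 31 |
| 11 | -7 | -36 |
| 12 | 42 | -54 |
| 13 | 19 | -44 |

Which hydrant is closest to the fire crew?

Distances from (-8, -9):
1: √((34)² + (52)²) = √(1156.000 + 2704.000) = 62.1
2: √((28)² + (-38)²) = √(784.000 + 1444.000) = 47.2
3: √((33)² + (47)²) = √(1089.000 + 2209.000) = 57.4
4: √((15)² + (-41)²) = √(225.000 + 1681.000) = 43.7
5: √((30)² + (-18)²) = √(900.000 + 324.000) = 35.0
6: √((22)² + (55)²) = √(484.000 + 3025.000) = 59.2
7: √((-17)² + (11)²) = √(289.000 + 121.000) = 20.2
8: √((17)² + (53)²) = √(289.000 + 2809.000) = 55.7
9: √((24)² + (15)²) = √(576.000 + 225.000) = 28.3
10: √((21)² + (40)²) = √(441.000 + 1600.000) = 45.2
11: √((1)² + (-27)²) = √(1.000 + 729.000) = 27.0
12: √((50)² + (-45)²) = √(2500.000 + 2025.000) = 67.3
13: √((27)² + (-35)²) = √(729.000 + 1225.000) = 44.2
Minimum: 7 at 20.2.

7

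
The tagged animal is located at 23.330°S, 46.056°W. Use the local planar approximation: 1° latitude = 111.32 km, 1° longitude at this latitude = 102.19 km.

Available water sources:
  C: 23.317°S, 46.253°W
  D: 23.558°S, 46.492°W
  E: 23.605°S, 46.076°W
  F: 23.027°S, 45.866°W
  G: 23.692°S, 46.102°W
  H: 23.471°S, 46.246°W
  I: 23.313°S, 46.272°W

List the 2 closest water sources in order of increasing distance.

C, I

Distances from 23.330°S, 46.056°W:
C: 20.183 km
D: 51.277 km
E: 30.681 km
F: 38.919 km
G: 40.571 km
H: 24.967 km
I: 22.154 km
Sorted: C (20.183 km) < I (22.154 km) < H (24.967 km) < E (30.681 km) < …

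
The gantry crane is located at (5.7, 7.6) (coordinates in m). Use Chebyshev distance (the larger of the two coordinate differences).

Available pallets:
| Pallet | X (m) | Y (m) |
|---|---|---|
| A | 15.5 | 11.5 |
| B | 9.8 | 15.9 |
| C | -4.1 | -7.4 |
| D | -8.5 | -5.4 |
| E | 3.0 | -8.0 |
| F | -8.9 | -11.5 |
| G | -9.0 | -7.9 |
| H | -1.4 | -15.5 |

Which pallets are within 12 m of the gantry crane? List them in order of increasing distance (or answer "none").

Distances from (5.7, 7.6):
A: max(|9.8|, |3.9|) = 9.8 m
B: max(|4.1|, |8.3|) = 8.3 m
C: max(|-9.8|, |-15.0|) = 15.0 m
D: max(|-14.2|, |-13.0|) = 14.2 m
E: max(|-2.7|, |-15.6|) = 15.6 m
F: max(|-14.6|, |-19.1|) = 19.1 m
G: max(|-14.7|, |-15.5|) = 15.5 m
H: max(|-7.1|, |-23.1|) = 23.1 m
Threshold 12 m: B (8.3 m), A (9.8 m) are within range.

B, A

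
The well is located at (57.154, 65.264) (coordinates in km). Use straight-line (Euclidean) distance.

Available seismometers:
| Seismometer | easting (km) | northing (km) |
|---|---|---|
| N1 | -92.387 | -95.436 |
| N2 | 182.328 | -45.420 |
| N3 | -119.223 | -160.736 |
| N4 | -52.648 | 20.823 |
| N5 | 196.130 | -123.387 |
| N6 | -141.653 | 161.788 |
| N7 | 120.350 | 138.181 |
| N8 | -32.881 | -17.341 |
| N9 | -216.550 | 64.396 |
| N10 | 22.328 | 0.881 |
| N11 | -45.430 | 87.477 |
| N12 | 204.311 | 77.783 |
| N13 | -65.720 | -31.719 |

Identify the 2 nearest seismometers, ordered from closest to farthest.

N10, N7

Distances from (57.154, 65.264):
N1: 219.515 km
N2: 167.091 km
N3: 286.679 km
N4: 118.455 km
N5: 234.315 km
N6: 221.000 km
N7: 96.492 km
N8: 122.188 km
N9: 273.705 km
N10: 73.199 km
N11: 104.961 km
N12: 147.689 km
N13: 156.537 km
Sorted: N10 (73.199 km) < N7 (96.492 km) < N11 (104.961 km) < N4 (118.455 km) < …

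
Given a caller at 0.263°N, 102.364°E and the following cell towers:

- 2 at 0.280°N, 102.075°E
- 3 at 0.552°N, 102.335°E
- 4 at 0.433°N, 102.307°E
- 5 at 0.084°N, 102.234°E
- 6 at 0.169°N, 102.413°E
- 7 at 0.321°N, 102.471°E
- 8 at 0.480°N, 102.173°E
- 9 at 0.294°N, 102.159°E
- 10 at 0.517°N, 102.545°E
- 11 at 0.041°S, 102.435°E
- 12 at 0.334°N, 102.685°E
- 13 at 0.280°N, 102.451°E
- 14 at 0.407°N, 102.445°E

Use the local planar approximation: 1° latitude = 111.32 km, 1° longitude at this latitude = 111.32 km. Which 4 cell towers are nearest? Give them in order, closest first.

Distances from 0.263°N, 102.364°E:
2: √((0.017·111.32)² + (-0.289·111.32)²) = √(3.58133 + 1035.00413) = 32.227 km
3: √((0.289·111.32)² + (-0.029·111.32)²) = √(1035.00413 + 10.42179) = 32.333 km
4: √((0.170·111.32)² + (-0.057·111.32)²) = √(358.13292 + 40.26207) = 19.960 km
5: √((-0.179·111.32)² + (-0.130·111.32)²) = √(397.05663 + 209.42721) = 24.627 km
6: √((-0.094·111.32)² + (0.049·111.32)²) = √(109.49697 + 29.75353) = 11.800 km
7: √((0.058·111.32)² + (0.107·111.32)²) = √(41.68717 + 141.87764) = 13.549 km
8: √((0.217·111.32)² + (-0.191·111.32)²) = √(583.53359 + 452.07775) = 32.181 km
9: √((0.031·111.32)² + (-0.205·111.32)²) = √(11.90885 + 520.77978) = 23.080 km
10: √((0.254·111.32)² + (0.181·111.32)²) = √(799.49146 + 405.97898) = 34.720 km
11: √((-0.304·111.32)² + (0.071·111.32)²) = √(1145.23223 + 62.46879) = 34.752 km
12: √((0.071·111.32)² + (0.321·111.32)²) = √(62.46879 + 1276.89875) = 36.597 km
13: √((0.017·111.32)² + (0.087·111.32)²) = √(3.58133 + 93.79613) = 9.868 km
14: √((0.144·111.32)² + (0.081·111.32)²) = √(256.96346 + 81.30485) = 18.392 km
Sorted: 13 (9.868 km) < 6 (11.800 km) < 7 (13.549 km) < 14 (18.392 km) < 4 (19.960 km) < 9 (23.080 km) < …

13, 6, 7, 14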